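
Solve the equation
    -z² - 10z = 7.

z = -9.2426 or z = -0.7574

Rearrange to standard form: -z² - 10z - 7 = 0.
Discriminant: (-10)² − 4·(-1)·(-7) = 72.
Quadratic formula: z = (10 ± √72) / (-2).
So z = -5 - 3·√(2) ≈ -9.2426 or z = -5 + 3·√(2) ≈ -0.7574.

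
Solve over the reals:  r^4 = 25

r = -2.2361 or r = 2.2361

Let u = r^2. The equation becomes u^2 - 25 = 0.
Factor: (u + 5)(u - 5) = 0, so u = -5 or u = 5.
r^2 = -5 < 0 has no real solution.
r^2 = 5 gives r = +/-sqrt(5) ~= +/-2.2361.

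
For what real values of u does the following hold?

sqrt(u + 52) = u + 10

u = -3

Square both sides: u + 52 = (u + 10)^2.
Expand and rearrange: u^2 + 19u + 48 = 0.
Solving gives u = -3 or u = -16.
Check each candidate in the original equation:
  u = -3: sqrt(49) = 7, while u + 10 = 7 — valid.
  u = -16: sqrt(36) = 6, while u + 10 = -6 — extraneous.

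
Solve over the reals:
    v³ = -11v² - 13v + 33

v = -9.1962 or v = -3 or v = 1.1962

Rearrange: v³ + 11v² + 13v - 33 = 0.
Possible rational roots are divisors of -33. Testing v = -3 gives 0, so (v + 3) is a factor.
Divide: v³ + 11v² + 13v - 33 = (v + 3)(v² + 8v - 11).
Apply the quadratic formula to v² + 8v - 11 = 0: v = (-8 ± √108)/2, i.e. v ≈ 1.1962 or v ≈ -9.1962.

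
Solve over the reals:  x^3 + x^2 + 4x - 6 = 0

x = 1

Possible rational roots are divisors of -6. Testing x = 1 gives 0, so (x - 1) is a factor.
Divide: x^3 + x^2 + 4x - 6 = (x - 1)(x^2 + 2x + 6).
The quadratic x^2 + 2x + 6 has discriminant -20 < 0, so no further real roots.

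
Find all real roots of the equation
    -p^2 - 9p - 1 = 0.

p = -8.8875 or p = -0.1125

Discriminant: (-9)^2 - 4*(-1)*(-1) = 77.
Quadratic formula: p = (9 +/- sqrt(77)) / (-2).
So p = -9/2 - sqrt(77)/2 ~= -8.8875 or p = -9/2 + sqrt(77)/2 ~= -0.1125.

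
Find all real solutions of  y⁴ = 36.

Let u = y². The equation becomes u² - 36 = 0.
Factor: (u - 6)(u + 6) = 0, so u = 6 or u = -6.
y² = 6 gives y = ±√(6) ≈ ±2.4495.
y² = -6 < 0 has no real solution.

y = -2.4495 or y = 2.4495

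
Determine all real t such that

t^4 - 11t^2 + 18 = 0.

Let u = t^2. The equation becomes u^2 - 11u + 18 = 0.
Factor: (u - 2)(u - 9) = 0, so u = 2 or u = 9.
t^2 = 2 gives t = +/-sqrt(2) ~= +/-1.4142.
t^2 = 9 gives t = +/-3.

t = -3 or t = -1.4142 or t = 1.4142 or t = 3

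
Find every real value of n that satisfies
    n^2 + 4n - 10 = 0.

n = -5.7417 or n = 1.7417

Discriminant: (4)^2 - 4*1*(-10) = 56.
Quadratic formula: n = (-4 +/- sqrt(56)) / 2.
So n = -2 + sqrt(14) ~= 1.7417 or n = -sqrt(14) - 2 ~= -5.7417.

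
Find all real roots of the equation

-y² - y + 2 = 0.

Factor: -1(y + 2)(y - 1) = 0.
So y = -2 or y = 1.

y = -2 or y = 1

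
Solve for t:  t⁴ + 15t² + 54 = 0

No real solutions.

Let u = t². The equation becomes u² + 15u + 54 = 0.
Factor: (u + 9)(u + 6) = 0, so u = -9 or u = -6.
t² = -9 < 0 has no real solution.
t² = -6 < 0 has no real solution.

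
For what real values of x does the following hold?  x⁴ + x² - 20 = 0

x = -2 or x = 2

Let u = x². The equation becomes u² + u - 20 = 0.
Factor: (u - 4)(u + 5) = 0, so u = 4 or u = -5.
x² = 4 gives x = ±2.
x² = -5 < 0 has no real solution.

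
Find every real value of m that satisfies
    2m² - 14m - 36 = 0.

Factor: 2(m - 9)(m + 2) = 0.
So m = 9 or m = -2.

m = -2 or m = 9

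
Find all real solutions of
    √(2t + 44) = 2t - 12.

t = 10

Square both sides: 2t + 44 = (2t - 12)².
Expand and rearrange: 4t² - 50t + 100 = 0.
Solving gives t = 10 or t = 2.5.
Check each candidate in the original equation:
  t = 10: √(64) = 8, while 2t - 12 = 8 — valid.
  t = 2.5: √(49) = 7, while 2t - 12 = -7 — extraneous.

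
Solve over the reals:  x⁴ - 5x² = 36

x = -3 or x = 3

Let u = x². The equation becomes u² - 5u - 36 = 0.
Factor: (u + 4)(u - 9) = 0, so u = -4 or u = 9.
x² = -4 < 0 has no real solution.
x² = 9 gives x = ±3.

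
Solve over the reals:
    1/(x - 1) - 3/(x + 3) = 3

Multiply both sides by (x - 1)(x + 3):
(x + 3) - 3(x - 1) = 3(x - 1)(x + 3).
Expand and collect terms: 3x² + 8x - 15 = 0.
By the quadratic formula, x = (-8 ± √244) / 6, so x ≈ 1.2701 or x ≈ -3.9367.
Neither value makes a denominator zero (x ≠ 1, x ≠ -3), so both are valid.

x = -3.9367 or x = 1.2701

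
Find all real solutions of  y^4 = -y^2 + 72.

y = -2.8284 or y = 2.8284

Let u = y^2. The equation becomes u^2 + u - 72 = 0.
Factor: (u - 8)(u + 9) = 0, so u = 8 or u = -9.
y^2 = 8 gives y = +/-2*sqrt(2) ~= +/-2.8284.
y^2 = -9 < 0 has no real solution.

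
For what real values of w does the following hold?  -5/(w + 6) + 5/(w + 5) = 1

w = -7.7913 or w = -3.2087

Multiply both sides by (w + 6)(w + 5):
-5(w + 5) + 5(w + 6) = (w + 6)(w + 5).
Expand and collect terms: w^2 + 11w + 25 = 0.
By the quadratic formula, w = (-11 +/- sqrt(21)) / 2, so w ~= -3.2087 or w ~= -7.7913.
Neither value makes a denominator zero (w != -6, w != -5), so both are valid.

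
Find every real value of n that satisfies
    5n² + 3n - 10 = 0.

n = -1.7457 or n = 1.1457

Discriminant: (3)² − 4·5·(-10) = 209.
Quadratic formula: n = (-3 ± √209) / 10.
So n = -3/10 + √(209)/10 ≈ 1.1457 or n = -√(209)/10 - 3/10 ≈ -1.7457.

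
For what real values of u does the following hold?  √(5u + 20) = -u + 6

Square both sides: 5u + 20 = (-u + 6)².
Expand and rearrange: u² - 17u + 16 = 0.
Solving gives u = 16 or u = 1.
Check each candidate in the original equation:
  u = 16: √(100) = 10, while -u + 6 = -10 — extraneous.
  u = 1: √(25) = 5, while -u + 6 = 5 — valid.

u = 1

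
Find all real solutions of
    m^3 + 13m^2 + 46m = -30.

m = -7.1623 or m = -5 or m = -0.8377

Rearrange: m^3 + 13m^2 + 46m + 30 = 0.
Possible rational roots are divisors of 30. Testing m = -5 gives 0, so (m + 5) is a factor.
Divide: m^3 + 13m^2 + 46m + 30 = (m + 5)(m^2 + 8m + 6).
Apply the quadratic formula to m^2 + 8m + 6 = 0: m = (-8 +/- sqrt(40))/2, i.e. m ~= -0.8377 or m ~= -7.1623.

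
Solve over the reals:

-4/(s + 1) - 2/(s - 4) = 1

s = -6 or s = 3

Multiply both sides by (s + 1)(s - 4):
-4(s - 4) - 2(s + 1) = (s + 1)(s - 4).
Expand and collect terms: s² + 3s - 18 = 0.
Factor or apply the quadratic formula: s = 3 or s = -6.
Neither value makes a denominator zero (s ≠ -1, s ≠ 4), so both are valid.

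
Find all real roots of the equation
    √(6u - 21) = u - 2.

Square both sides: 6u - 21 = (u - 2)².
Expand and rearrange: u² - 10u + 25 = 0.
This gives the repeated root u = 5.
Check in the original equation:
  u = 5: √(9) = 3, while u - 2 = 3 — valid.

u = 5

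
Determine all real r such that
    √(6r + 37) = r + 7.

Square both sides: 6r + 37 = (r + 7)².
Expand and rearrange: r² + 8r + 12 = 0.
Solving gives r = -2 or r = -6.
Check each candidate in the original equation:
  r = -2: √(25) = 5, while r + 7 = 5 — valid.
  r = -6: √(1) = 1, while r + 7 = 1 — valid.

r = -6 or r = -2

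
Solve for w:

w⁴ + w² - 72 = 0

w = -2.8284 or w = 2.8284

Let u = w². The equation becomes u² + u - 72 = 0.
Factor: (u - 8)(u + 9) = 0, so u = 8 or u = -9.
w² = 8 gives w = ±2·√(2) ≈ ±2.8284.
w² = -9 < 0 has no real solution.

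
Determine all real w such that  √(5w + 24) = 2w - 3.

Square both sides: 5w + 24 = (2w - 3)².
Expand and rearrange: 4w² - 17w - 15 = 0.
Solving gives w = 5 or w = -0.75.
Check each candidate in the original equation:
  w = 5: √(49) = 7, while 2w - 3 = 7 — valid.
  w = -0.75: √(20.25) = 4.5, while 2w - 3 = -4.5 — extraneous.

w = 5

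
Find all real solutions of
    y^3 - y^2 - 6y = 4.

y = -1.2361 or y = -1 or y = 3.2361

Rearrange: y^3 - y^2 - 6y - 4 = 0.
Possible rational roots are divisors of -4. Testing y = -1 gives 0, so (y + 1) is a factor.
Divide: y^3 - y^2 - 6y - 4 = (y + 1)(y^2 - 2y - 4).
Apply the quadratic formula to y^2 - 2y - 4 = 0: y = (2 +/- sqrt(20))/2, i.e. y ~= 3.2361 or y ~= -1.2361.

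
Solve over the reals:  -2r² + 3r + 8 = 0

Discriminant: (3)² − 4·(-2)·8 = 73.
Quadratic formula: r = (-3 ± √73) / (-4).
So r = 3/4 - √(73)/4 ≈ -1.386 or r = 3/4 + √(73)/4 ≈ 2.886.

r = -1.386 or r = 2.886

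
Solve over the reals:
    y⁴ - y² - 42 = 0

Let u = y². The equation becomes u² - u - 42 = 0.
Factor: (u + 6)(u - 7) = 0, so u = -6 or u = 7.
y² = -6 < 0 has no real solution.
y² = 7 gives y = ±√(7) ≈ ±2.6458.

y = -2.6458 or y = 2.6458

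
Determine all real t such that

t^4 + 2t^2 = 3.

Let u = t^2. The equation becomes u^2 + 2u - 3 = 0.
Factor: (u + 3)(u - 1) = 0, so u = -3 or u = 1.
t^2 = -3 < 0 has no real solution.
t^2 = 1 gives t = +/-1.

t = -1 or t = 1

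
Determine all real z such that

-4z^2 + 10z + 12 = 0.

z = -0.886 or z = 3.386

Discriminant: (10)^2 - 4*(-4)*12 = 292.
Quadratic formula: z = (-10 +/- sqrt(292)) / (-8).
So z = 5/4 - sqrt(73)/4 ~= -0.886 or z = 5/4 + sqrt(73)/4 ~= 3.386.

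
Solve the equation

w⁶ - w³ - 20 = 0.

w = -1.5874 or w = 1.71

Let u = w³. The equation becomes u² - u - 20 = 0.
Factor: (u + 4)(u - 5) = 0, so u = -4 or u = 5.
w³ = -4 gives w = -∛(4) ≈ -1.5874.
w³ = 5 gives w = ∛(5) ≈ 1.71.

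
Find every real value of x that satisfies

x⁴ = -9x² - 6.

No real solutions.

Let u = x². The equation becomes u² + 9u + 6 = 0.
By the quadratic formula, u = -9/2 + √(57)/2 or u = -9/2 - √(57)/2.
x² = -9/2 + √(57)/2 < 0 has no real solution.
x² = -9/2 - √(57)/2 < 0 has no real solution.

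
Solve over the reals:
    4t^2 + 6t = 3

t = -1.8956 or t = 0.3956

Rearrange to standard form: 4t^2 + 6t - 3 = 0.
Discriminant: (6)^2 - 4*4*(-3) = 84.
Quadratic formula: t = (-6 +/- sqrt(84)) / 8.
So t = -3/4 + sqrt(21)/4 ~= 0.3956 or t = -sqrt(21)/4 - 3/4 ~= -1.8956.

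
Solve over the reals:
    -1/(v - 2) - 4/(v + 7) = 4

v = -8.0256 or v = 1.7756

Multiply both sides by (v - 2)(v + 7):
-(v + 7) - 4(v - 2) = 4(v - 2)(v + 7).
Expand and collect terms: 4v^2 + 25v - 57 = 0.
By the quadratic formula, v = (-25 +/- sqrt(1537)) / 8, so v ~= 1.7756 or v ~= -8.0256.
Neither value makes a denominator zero (v != 2, v != -7), so both are valid.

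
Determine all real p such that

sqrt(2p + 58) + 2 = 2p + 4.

p = 3

Isolate the radical: sqrt(2p + 58) = 2p + 2.
Square both sides: 2p + 58 = (2p + 2)^2.
Expand and rearrange: 4p^2 + 6p - 54 = 0.
Solving gives p = 3 or p = -4.5.
Check each candidate in the original equation:
  p = 3: sqrt(64) = 8, while 2p + 2 = 8 — valid.
  p = -4.5: sqrt(49) = 7, while 2p + 2 = -7 — extraneous.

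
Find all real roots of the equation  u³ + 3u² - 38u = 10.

u = -7.7417 or u = -0.2583 or u = 5

Rearrange: u³ + 3u² - 38u - 10 = 0.
Possible rational roots are divisors of -10. Testing u = 5 gives 0, so (u - 5) is a factor.
Divide: u³ + 3u² - 38u - 10 = (u - 5)(u² + 8u + 2).
Apply the quadratic formula to u² + 8u + 2 = 0: u = (-8 ± √56)/2, i.e. u ≈ -0.2583 or u ≈ -7.7417.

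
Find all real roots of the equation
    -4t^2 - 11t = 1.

Rearrange to standard form: -4t^2 - 11t - 1 = 0.
Discriminant: (-11)^2 - 4*(-4)*(-1) = 105.
Quadratic formula: t = (11 +/- sqrt(105)) / (-8).
So t = -11/8 - sqrt(105)/8 ~= -2.6559 or t = -11/8 + sqrt(105)/8 ~= -0.0941.

t = -2.6559 or t = -0.0941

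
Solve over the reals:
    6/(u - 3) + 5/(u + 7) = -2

Multiply both sides by (u - 3)(u + 7):
6(u + 7) + 5(u - 3) = -2(u - 3)(u + 7).
Expand and collect terms: -2u² - 19u + 15 = 0.
By the quadratic formula, u = (19 ± √481) / -4, so u ≈ -10.2329 or u ≈ 0.7329.
Neither value makes a denominator zero (u ≠ 3, u ≠ -7), so both are valid.

u = -10.2329 or u = 0.7329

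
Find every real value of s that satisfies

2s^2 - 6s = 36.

s = -3 or s = 6

Bring every term to one side: 2s^2 - 6s - 36 = 0.
Factor: 2(s - 6)(s + 3) = 0.
So s = 6 or s = -3.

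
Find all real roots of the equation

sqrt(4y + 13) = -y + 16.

Square both sides: 4y + 13 = (-y + 16)^2.
Expand and rearrange: y^2 - 36y + 243 = 0.
Solving gives y = 27 or y = 9.
Check each candidate in the original equation:
  y = 27: sqrt(121) = 11, while -y + 16 = -11 — extraneous.
  y = 9: sqrt(49) = 7, while -y + 16 = 7 — valid.

y = 9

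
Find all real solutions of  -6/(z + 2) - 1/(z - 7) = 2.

z = -5.129 or z = 6.629

Multiply both sides by (z + 2)(z - 7):
-6(z - 7) - (z + 2) = 2(z + 2)(z - 7).
Expand and collect terms: 2z^2 - 3z - 68 = 0.
By the quadratic formula, z = (3 +/- sqrt(553)) / 4, so z ~= 6.629 or z ~= -5.129.
Neither value makes a denominator zero (z != -2, z != 7), so both are valid.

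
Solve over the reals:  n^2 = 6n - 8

n = 2 or n = 4

Bring every term to one side: n^2 - 6n + 8 = 0.
Factor: (n - 4)(n - 2) = 0.
So n = 4 or n = 2.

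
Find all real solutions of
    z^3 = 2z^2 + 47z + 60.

Rearrange: z^3 - 2z^2 - 47z - 60 = 0.
Possible rational roots are divisors of -60. Testing z = -5 gives 0, so (z + 5) is a factor.
Divide: z^3 - 2z^2 - 47z - 60 = (z + 5)(z^2 - 7z - 12).
Apply the quadratic formula to z^2 - 7z - 12 = 0: z = (7 +/- sqrt(97))/2, i.e. z ~= 8.4244 or z ~= -1.4244.

z = -5 or z = -1.4244 or z = 8.4244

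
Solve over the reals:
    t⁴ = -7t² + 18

Let u = t². The equation becomes u² + 7u - 18 = 0.
Factor: (u - 2)(u + 9) = 0, so u = 2 or u = -9.
t² = 2 gives t = ±√(2) ≈ ±1.4142.
t² = -9 < 0 has no real solution.

t = -1.4142 or t = 1.4142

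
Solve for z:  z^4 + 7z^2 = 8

Let u = z^2. The equation becomes u^2 + 7u - 8 = 0.
Factor: (u - 1)(u + 8) = 0, so u = 1 or u = -8.
z^2 = 1 gives z = +/-1.
z^2 = -8 < 0 has no real solution.

z = -1 or z = 1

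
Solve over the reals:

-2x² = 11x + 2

x = -5.3117 or x = -0.1883

Rearrange to standard form: -2x² - 11x - 2 = 0.
Discriminant: (-11)² − 4·(-2)·(-2) = 105.
Quadratic formula: x = (11 ± √105) / (-4).
So x = -11/4 - √(105)/4 ≈ -5.3117 or x = -11/4 + √(105)/4 ≈ -0.1883.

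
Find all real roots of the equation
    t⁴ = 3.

Let u = t². The equation becomes u² - 3 = 0.
By the quadratic formula, u = √(3) or u = -√(3).
t² = √(3) gives t = ±3^(1/4) ≈ ±1.3161.
t² = -√(3) < 0 has no real solution.

t = -1.3161 or t = 1.3161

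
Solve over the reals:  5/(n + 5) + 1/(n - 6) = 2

n = -2.6368 or n = 6.6368

Multiply both sides by (n + 5)(n - 6):
5(n - 6) + (n + 5) = 2(n + 5)(n - 6).
Expand and collect terms: 2n^2 - 8n - 35 = 0.
By the quadratic formula, n = (8 +/- sqrt(344)) / 4, so n ~= 6.6368 or n ~= -2.6368.
Neither value makes a denominator zero (n != -5, n != 6), so both are valid.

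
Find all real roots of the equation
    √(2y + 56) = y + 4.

y = 4

Square both sides: 2y + 56 = (y + 4)².
Expand and rearrange: y² + 6y - 40 = 0.
Solving gives y = 4 or y = -10.
Check each candidate in the original equation:
  y = 4: √(64) = 8, while y + 4 = 8 — valid.
  y = -10: √(36) = 6, while y + 4 = -6 — extraneous.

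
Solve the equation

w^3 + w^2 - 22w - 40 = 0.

Possible rational roots are divisors of -40. Testing w = 5 gives 0, so (w - 5) is a factor.
Divide: w^3 + w^2 - 22w - 40 = (w - 5)(w^2 + 6w + 8).
Factor the quadratic: w = -2 or w = -4.

w = -4 or w = -2 or w = 5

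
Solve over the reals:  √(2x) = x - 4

Square both sides: 2x = (x - 4)².
Expand and rearrange: x² - 10x + 16 = 0.
Solving gives x = 8 or x = 2.
Check each candidate in the original equation:
  x = 8: √(16) = 4, while x - 4 = 4 — valid.
  x = 2: √(4) = 2, while x - 4 = -2 — extraneous.

x = 8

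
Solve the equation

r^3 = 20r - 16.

r = -4.8284 or r = 0.8284 or r = 4

Rearrange: r^3 - 20r + 16 = 0.
Possible rational roots are divisors of 16. Testing r = 4 gives 0, so (r - 4) is a factor.
Divide: r^3 - 20r + 16 = (r - 4)(r^2 + 4r - 4).
Apply the quadratic formula to r^2 + 4r - 4 = 0: r = (-4 +/- sqrt(32))/2, i.e. r ~= 0.8284 or r ~= -4.8284.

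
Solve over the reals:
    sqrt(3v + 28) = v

v = 7

Square both sides: 3v + 28 = (v)^2.
Expand and rearrange: v^2 - 3v - 28 = 0.
Solving gives v = 7 or v = -4.
Check each candidate in the original equation:
  v = 7: sqrt(49) = 7, while v = 7 — valid.
  v = -4: sqrt(16) = 4, while v = -4 — extraneous.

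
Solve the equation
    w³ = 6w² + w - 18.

w = -1.6056 or w = 2 or w = 5.6056

Rearrange: w³ - 6w² - w + 18 = 0.
Possible rational roots are divisors of 18. Testing w = 2 gives 0, so (w - 2) is a factor.
Divide: w³ - 6w² - w + 18 = (w - 2)(w² - 4w - 9).
Apply the quadratic formula to w² - 4w - 9 = 0: w = (4 ± √52)/2, i.e. w ≈ 5.6056 or w ≈ -1.6056.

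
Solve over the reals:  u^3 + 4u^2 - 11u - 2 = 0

Possible rational roots are divisors of -2. Testing u = 2 gives 0, so (u - 2) is a factor.
Divide: u^3 + 4u^2 - 11u - 2 = (u - 2)(u^2 + 6u + 1).
Apply the quadratic formula to u^2 + 6u + 1 = 0: u = (-6 +/- sqrt(32))/2, i.e. u ~= -0.1716 or u ~= -5.8284.

u = -5.8284 or u = -0.1716 or u = 2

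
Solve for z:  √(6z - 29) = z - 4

z = 5 or z = 9

Square both sides: 6z - 29 = (z - 4)².
Expand and rearrange: z² - 14z + 45 = 0.
Solving gives z = 9 or z = 5.
Check each candidate in the original equation:
  z = 9: √(25) = 5, while z - 4 = 5 — valid.
  z = 5: √(1) = 1, while z - 4 = 1 — valid.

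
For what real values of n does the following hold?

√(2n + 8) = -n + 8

Square both sides: 2n + 8 = (-n + 8)².
Expand and rearrange: n² - 18n + 56 = 0.
Solving gives n = 14 or n = 4.
Check each candidate in the original equation:
  n = 14: √(36) = 6, while -n + 8 = -6 — extraneous.
  n = 4: √(16) = 4, while -n + 8 = 4 — valid.

n = 4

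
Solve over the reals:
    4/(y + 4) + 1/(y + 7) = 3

Multiply both sides by (y + 4)(y + 7):
4(y + 7) + (y + 4) = 3(y + 4)(y + 7).
Expand and collect terms: 3y^2 + 28y + 52 = 0.
By the quadratic formula, y = (-28 +/- sqrt(160)) / 6, so y ~= -2.5585 or y ~= -6.7749.
Neither value makes a denominator zero (y != -4, y != -7), so both are valid.

y = -6.7749 or y = -2.5585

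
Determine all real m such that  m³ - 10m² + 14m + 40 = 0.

Possible rational roots are divisors of 40. Testing m = 4 gives 0, so (m - 4) is a factor.
Divide: m³ - 10m² + 14m + 40 = (m - 4)(m² - 6m - 10).
Apply the quadratic formula to m² - 6m - 10 = 0: m = (6 ± √76)/2, i.e. m ≈ 7.3589 or m ≈ -1.3589.

m = -1.3589 or m = 4 or m = 7.3589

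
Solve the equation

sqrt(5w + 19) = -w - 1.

Square both sides: 5w + 19 = (-w - 1)^2.
Expand and rearrange: w^2 - 3w - 18 = 0.
Solving gives w = 6 or w = -3.
Check each candidate in the original equation:
  w = 6: sqrt(49) = 7, while -w - 1 = -7 — extraneous.
  w = -3: sqrt(4) = 2, while -w - 1 = 2 — valid.

w = -3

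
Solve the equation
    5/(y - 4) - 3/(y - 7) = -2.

Multiply both sides by (y - 4)(y - 7):
5(y - 7) - 3(y - 4) = -2(y - 4)(y - 7).
Expand and collect terms: -2y² + 20y - 33 = 0.
By the quadratic formula, y = (-20 ± √136) / -4, so y ≈ 2.0845 or y ≈ 7.9155.
Neither value makes a denominator zero (y ≠ 4, y ≠ 7), so both are valid.

y = 2.0845 or y = 7.9155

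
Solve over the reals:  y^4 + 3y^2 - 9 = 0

y = -1.3617 or y = 1.3617

Let u = y^2. The equation becomes u^2 + 3u - 9 = 0.
By the quadratic formula, u = -3/2 + 3*sqrt(5)/2 or u = -3*sqrt(5)/2 - 3/2.
y^2 = -3/2 + 3*sqrt(5)/2 gives y = +/-sqrt(-3/2 + 3*sqrt(5)/2) ~= +/-1.3617.
y^2 = -3*sqrt(5)/2 - 3/2 < 0 has no real solution.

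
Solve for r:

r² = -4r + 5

r = -5 or r = 1

Bring every term to one side: r² + 4r - 5 = 0.
Factor: (r - 1)(r + 5) = 0.
So r = 1 or r = -5.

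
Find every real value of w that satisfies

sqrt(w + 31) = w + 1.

Square both sides: w + 31 = (w + 1)^2.
Expand and rearrange: w^2 + w - 30 = 0.
Solving gives w = 5 or w = -6.
Check each candidate in the original equation:
  w = 5: sqrt(36) = 6, while w + 1 = 6 — valid.
  w = -6: sqrt(25) = 5, while w + 1 = -5 — extraneous.

w = 5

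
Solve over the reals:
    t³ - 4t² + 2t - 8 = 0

t = 4

Possible rational roots are divisors of -8. Testing t = 4 gives 0, so (t - 4) is a factor.
Divide: t³ - 4t² + 2t - 8 = (t - 4)(t² + 2).
The quadratic t² + 2 has discriminant -8 < 0, so no further real roots.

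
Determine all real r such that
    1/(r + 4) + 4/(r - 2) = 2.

Multiply both sides by (r + 4)(r - 2):
(r - 2) + 4(r + 4) = 2(r + 4)(r - 2).
Expand and collect terms: 2r² - r - 30 = 0.
By the quadratic formula, r = (1 ± √241) / 4, so r ≈ 4.131 or r ≈ -3.631.
Neither value makes a denominator zero (r ≠ -4, r ≠ 2), so both are valid.

r = -3.631 or r = 4.131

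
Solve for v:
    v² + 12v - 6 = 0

Discriminant: (12)² − 4·1·(-6) = 168.
Quadratic formula: v = (-12 ± √168) / 2.
So v = -6 + √(42) ≈ 0.4807 or v = -√(42) - 6 ≈ -12.4807.

v = -12.4807 or v = 0.4807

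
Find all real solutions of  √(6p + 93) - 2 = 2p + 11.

p = -2

Isolate the radical: √(6p + 93) = 2p + 13.
Square both sides: 6p + 93 = (2p + 13)².
Expand and rearrange: 4p² + 46p + 76 = 0.
Solving gives p = -2 or p = -9.5.
Check each candidate in the original equation:
  p = -2: √(81) = 9, while 2p + 13 = 9 — valid.
  p = -9.5: √(36) = 6, while 2p + 13 = -6 — extraneous.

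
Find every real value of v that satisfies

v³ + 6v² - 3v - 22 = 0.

Possible rational roots are divisors of -22. Testing v = -2 gives 0, so (v + 2) is a factor.
Divide: v³ + 6v² - 3v - 22 = (v + 2)(v² + 4v - 11).
Apply the quadratic formula to v² + 4v - 11 = 0: v = (-4 ± √60)/2, i.e. v ≈ 1.873 or v ≈ -5.873.

v = -5.873 or v = -2 or v = 1.873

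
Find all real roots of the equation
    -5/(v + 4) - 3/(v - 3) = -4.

Multiply both sides by (v + 4)(v - 3):
-5(v - 3) - 3(v + 4) = -4(v + 4)(v - 3).
Expand and collect terms: -4v² + 4v + 45 = 0.
By the quadratic formula, v = (-4 ± √736) / -8, so v ≈ -2.8912 or v ≈ 3.8912.
Neither value makes a denominator zero (v ≠ -4, v ≠ 3), so both are valid.

v = -2.8912 or v = 3.8912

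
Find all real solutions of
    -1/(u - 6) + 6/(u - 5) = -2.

Multiply both sides by (u - 6)(u - 5):
-(u - 5) + 6(u - 6) = -2(u - 6)(u - 5).
Expand and collect terms: -2u² + 17u - 29 = 0.
By the quadratic formula, u = (-17 ± √57) / -4, so u ≈ 2.3625 or u ≈ 6.1375.
Neither value makes a denominator zero (u ≠ 6, u ≠ 5), so both are valid.

u = 2.3625 or u = 6.1375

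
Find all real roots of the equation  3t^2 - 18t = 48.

t = -2 or t = 8

Bring every term to one side: 3t^2 - 18t - 48 = 0.
Factor: 3(t - 8)(t + 2) = 0.
So t = 8 or t = -2.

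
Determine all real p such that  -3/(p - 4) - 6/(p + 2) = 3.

p = -4.2749 or p = 3.2749

Multiply both sides by (p - 4)(p + 2):
-3(p + 2) - 6(p - 4) = 3(p - 4)(p + 2).
Expand and collect terms: 3p² + 3p - 42 = 0.
By the quadratic formula, p = (-3 ± √513) / 6, so p ≈ 3.2749 or p ≈ -4.2749.
Neither value makes a denominator zero (p ≠ 4, p ≠ -2), so both are valid.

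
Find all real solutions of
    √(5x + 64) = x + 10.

Square both sides: 5x + 64 = (x + 10)².
Expand and rearrange: x² + 15x + 36 = 0.
Solving gives x = -3 or x = -12.
Check each candidate in the original equation:
  x = -3: √(49) = 7, while x + 10 = 7 — valid.
  x = -12: √(4) = 2, while x + 10 = -2 — extraneous.

x = -3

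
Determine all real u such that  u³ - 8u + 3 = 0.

u = -3 or u = 0.382 or u = 2.618

Possible rational roots are divisors of 3. Testing u = -3 gives 0, so (u + 3) is a factor.
Divide: u³ - 8u + 3 = (u + 3)(u² - 3u + 1).
Apply the quadratic formula to u² - 3u + 1 = 0: u = (3 ± √5)/2, i.e. u ≈ 2.618 or u ≈ 0.382.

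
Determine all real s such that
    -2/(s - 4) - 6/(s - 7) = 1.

Multiply both sides by (s - 4)(s - 7):
-2(s - 7) - 6(s - 4) = (s - 4)(s - 7).
Expand and collect terms: s^2 - 3s - 10 = 0.
Factor or apply the quadratic formula: s = 5 or s = -2.
Neither value makes a denominator zero (s != 4, s != 7), so both are valid.

s = -2 or s = 5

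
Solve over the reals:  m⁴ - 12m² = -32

Let u = m². The equation becomes u² - 12u + 32 = 0.
Factor: (u - 4)(u - 8) = 0, so u = 4 or u = 8.
m² = 4 gives m = ±2.
m² = 8 gives m = ±2·√(2) ≈ ±2.8284.

m = -2.8284 or m = -2 or m = 2 or m = 2.8284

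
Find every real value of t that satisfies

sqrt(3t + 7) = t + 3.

Square both sides: 3t + 7 = (t + 3)^2.
Expand and rearrange: t^2 + 3t + 2 = 0.
Solving gives t = -1 or t = -2.
Check each candidate in the original equation:
  t = -1: sqrt(4) = 2, while t + 3 = 2 — valid.
  t = -2: sqrt(1) = 1, while t + 3 = 1 — valid.

t = -2 or t = -1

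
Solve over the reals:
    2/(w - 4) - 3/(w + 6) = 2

w = -7.3788 or w = 4.8788

Multiply both sides by (w - 4)(w + 6):
2(w + 6) - 3(w - 4) = 2(w - 4)(w + 6).
Expand and collect terms: 2w^2 + 5w - 72 = 0.
By the quadratic formula, w = (-5 +/- sqrt(601)) / 4, so w ~= 4.8788 or w ~= -7.3788.
Neither value makes a denominator zero (w != 4, w != -6), so both are valid.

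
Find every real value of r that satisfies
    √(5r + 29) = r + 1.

Square both sides: 5r + 29 = (r + 1)².
Expand and rearrange: r² - 3r - 28 = 0.
Solving gives r = 7 or r = -4.
Check each candidate in the original equation:
  r = 7: √(64) = 8, while r + 1 = 8 — valid.
  r = -4: √(9) = 3, while r + 1 = -3 — extraneous.

r = 7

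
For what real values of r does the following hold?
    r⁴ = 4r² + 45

Let u = r². The equation becomes u² - 4u - 45 = 0.
Factor: (u - 9)(u + 5) = 0, so u = 9 or u = -5.
r² = 9 gives r = ±3.
r² = -5 < 0 has no real solution.

r = -3 or r = 3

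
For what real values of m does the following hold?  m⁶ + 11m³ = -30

Let u = m³. The equation becomes u² + 11u + 30 = 0.
Factor: (u + 5)(u + 6) = 0, so u = -5 or u = -6.
m³ = -5 gives m = -∛(5) ≈ -1.71.
m³ = -6 gives m = -∛(6) ≈ -1.8171.

m = -1.8171 or m = -1.71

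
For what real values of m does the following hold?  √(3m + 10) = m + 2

m = 2

Square both sides: 3m + 10 = (m + 2)².
Expand and rearrange: m² + m - 6 = 0.
Solving gives m = 2 or m = -3.
Check each candidate in the original equation:
  m = 2: √(16) = 4, while m + 2 = 4 — valid.
  m = -3: √(1) = 1, while m + 2 = -1 — extraneous.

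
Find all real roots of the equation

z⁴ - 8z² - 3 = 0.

z = -2.8912 or z = 2.8912

Let u = z². The equation becomes u² - 8u - 3 = 0.
By the quadratic formula, u = 4 + √(19) or u = 4 - √(19).
z² = 4 + √(19) gives z = ±√(4 + √(19)) ≈ ±2.8912.
z² = 4 - √(19) < 0 has no real solution.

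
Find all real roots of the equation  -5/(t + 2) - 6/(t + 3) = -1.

t = -2.4772 or t = 8.4772

Multiply both sides by (t + 2)(t + 3):
-5(t + 3) - 6(t + 2) = -(t + 2)(t + 3).
Expand and collect terms: -t² + 6t + 21 = 0.
By the quadratic formula, t = (-6 ± √120) / -2, so t ≈ -2.4772 or t ≈ 8.4772.
Neither value makes a denominator zero (t ≠ -2, t ≠ -3), so both are valid.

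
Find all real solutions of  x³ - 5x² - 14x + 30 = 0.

x = -3 or x = 1.5505 or x = 6.4495

Possible rational roots are divisors of 30. Testing x = -3 gives 0, so (x + 3) is a factor.
Divide: x³ - 5x² - 14x + 30 = (x + 3)(x² - 8x + 10).
Apply the quadratic formula to x² - 8x + 10 = 0: x = (8 ± √24)/2, i.e. x ≈ 6.4495 or x ≈ 1.5505.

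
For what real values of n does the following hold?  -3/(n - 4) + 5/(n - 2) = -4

Multiply both sides by (n - 4)(n - 2):
-3(n - 2) + 5(n - 4) = -4(n - 4)(n - 2).
Expand and collect terms: -4n² + 22n - 18 = 0.
Factor or apply the quadratic formula: n = 1 or n = 4.5.
Neither value makes a denominator zero (n ≠ 4, n ≠ 2), so both are valid.

n = 1 or n = 4.5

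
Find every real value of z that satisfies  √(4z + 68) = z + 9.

Square both sides: 4z + 68 = (z + 9)².
Expand and rearrange: z² + 14z + 13 = 0.
Solving gives z = -1 or z = -13.
Check each candidate in the original equation:
  z = -1: √(64) = 8, while z + 9 = 8 — valid.
  z = -13: √(16) = 4, while z + 9 = -4 — extraneous.

z = -1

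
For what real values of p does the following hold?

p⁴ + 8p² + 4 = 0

No real solutions.

Let u = p². The equation becomes u² + 8u + 4 = 0.
By the quadratic formula, u = -4 + 2·√(3) or u = -4 - 2·√(3).
p² = -4 + 2·√(3) < 0 has no real solution.
p² = -4 - 2·√(3) < 0 has no real solution.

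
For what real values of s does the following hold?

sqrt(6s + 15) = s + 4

Square both sides: 6s + 15 = (s + 4)^2.
Expand and rearrange: s^2 + 2s + 1 = 0.
This gives the repeated root s = -1.
Check in the original equation:
  s = -1: sqrt(9) = 3, while s + 4 = 3 — valid.

s = -1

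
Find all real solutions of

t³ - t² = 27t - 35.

t = -5.3166 or t = 1.3166 or t = 5

Rearrange: t³ - t² - 27t + 35 = 0.
Possible rational roots are divisors of 35. Testing t = 5 gives 0, so (t - 5) is a factor.
Divide: t³ - t² - 27t + 35 = (t - 5)(t² + 4t - 7).
Apply the quadratic formula to t² + 4t - 7 = 0: t = (-4 ± √44)/2, i.e. t ≈ 1.3166 or t ≈ -5.3166.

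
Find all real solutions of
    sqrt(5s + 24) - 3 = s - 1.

s = 5

Isolate the radical: sqrt(5s + 24) = s + 2.
Square both sides: 5s + 24 = (s + 2)^2.
Expand and rearrange: s^2 - s - 20 = 0.
Solving gives s = 5 or s = -4.
Check each candidate in the original equation:
  s = 5: sqrt(49) = 7, while s + 2 = 7 — valid.
  s = -4: sqrt(4) = 2, while s + 2 = -2 — extraneous.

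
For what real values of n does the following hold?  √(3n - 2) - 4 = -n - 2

n = 1

Isolate the radical: √(3n - 2) = -n + 2.
Square both sides: 3n - 2 = (-n + 2)².
Expand and rearrange: n² - 7n + 6 = 0.
Solving gives n = 6 or n = 1.
Check each candidate in the original equation:
  n = 6: √(16) = 4, while -n + 2 = -4 — extraneous.
  n = 1: √(1) = 1, while -n + 2 = 1 — valid.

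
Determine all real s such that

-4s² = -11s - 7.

s = -0.533 or s = 3.283

Rearrange to standard form: -4s² + 11s + 7 = 0.
Discriminant: (11)² − 4·(-4)·7 = 233.
Quadratic formula: s = (-11 ± √233) / (-8).
So s = 11/8 - √(233)/8 ≈ -0.533 or s = 11/8 + √(233)/8 ≈ 3.283.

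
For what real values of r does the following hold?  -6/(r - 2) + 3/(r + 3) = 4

Multiply both sides by (r - 2)(r + 3):
-6(r + 3) + 3(r - 2) = 4(r - 2)(r + 3).
Expand and collect terms: 4r^2 + 7r = 0.
Factor or apply the quadratic formula: r = 0 or r = -1.75.
Neither value makes a denominator zero (r != 2, r != -3), so both are valid.

r = -1.75 or r = 0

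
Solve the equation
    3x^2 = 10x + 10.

x = -0.8054 or x = 4.1387

Rearrange to standard form: 3x^2 - 10x - 10 = 0.
Discriminant: (-10)^2 - 4*3*(-10) = 220.
Quadratic formula: x = (10 +/- sqrt(220)) / 6.
So x = 5/3 + sqrt(55)/3 ~= 4.1387 or x = 5/3 - sqrt(55)/3 ~= -0.8054.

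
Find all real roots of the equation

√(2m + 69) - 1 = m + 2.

Isolate the radical: √(2m + 69) = m + 3.
Square both sides: 2m + 69 = (m + 3)².
Expand and rearrange: m² + 4m - 60 = 0.
Solving gives m = 6 or m = -10.
Check each candidate in the original equation:
  m = 6: √(81) = 9, while m + 3 = 9 — valid.
  m = -10: √(49) = 7, while m + 3 = -7 — extraneous.

m = 6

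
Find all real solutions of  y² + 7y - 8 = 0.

Factor: (y - 1)(y + 8) = 0.
So y = 1 or y = -8.

y = -8 or y = 1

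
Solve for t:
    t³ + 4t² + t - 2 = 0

Possible rational roots are divisors of -2. Testing t = -1 gives 0, so (t + 1) is a factor.
Divide: t³ + 4t² + t - 2 = (t + 1)(t² + 3t - 2).
Apply the quadratic formula to t² + 3t - 2 = 0: t = (-3 ± √17)/2, i.e. t ≈ 0.5616 or t ≈ -3.5616.

t = -3.5616 or t = -1 or t = 0.5616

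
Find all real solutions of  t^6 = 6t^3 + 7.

Let u = t^3. The equation becomes u^2 - 6u - 7 = 0.
Factor: (u - 7)(u + 1) = 0, so u = 7 or u = -1.
t^3 = 7 gives t = (7)^(1/3) ~= 1.9129.
t^3 = -1 gives t = -1.

t = -1 or t = 1.9129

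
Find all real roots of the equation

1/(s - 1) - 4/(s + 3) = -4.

s = -1.9059 or s = 0.6559

Multiply both sides by (s - 1)(s + 3):
(s + 3) - 4(s - 1) = -4(s - 1)(s + 3).
Expand and collect terms: -4s² - 5s + 5 = 0.
By the quadratic formula, s = (5 ± √105) / -8, so s ≈ -1.9059 or s ≈ 0.6559.
Neither value makes a denominator zero (s ≠ 1, s ≠ -3), so both are valid.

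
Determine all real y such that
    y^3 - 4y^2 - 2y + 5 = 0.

Possible rational roots are divisors of 5. Testing y = 1 gives 0, so (y - 1) is a factor.
Divide: y^3 - 4y^2 - 2y + 5 = (y - 1)(y^2 - 3y - 5).
Apply the quadratic formula to y^2 - 3y - 5 = 0: y = (3 +/- sqrt(29))/2, i.e. y ~= 4.1926 or y ~= -1.1926.

y = -1.1926 or y = 1 or y = 4.1926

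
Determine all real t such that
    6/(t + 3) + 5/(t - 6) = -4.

Multiply both sides by (t + 3)(t - 6):
6(t - 6) + 5(t + 3) = -4(t + 3)(t - 6).
Expand and collect terms: -4t² + t + 93 = 0.
By the quadratic formula, t = (-1 ± √1489) / -8, so t ≈ -4.6984 or t ≈ 4.9484.
Neither value makes a denominator zero (t ≠ -3, t ≠ 6), so both are valid.

t = -4.6984 or t = 4.9484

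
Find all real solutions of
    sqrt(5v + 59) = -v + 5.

Square both sides: 5v + 59 = (-v + 5)^2.
Expand and rearrange: v^2 - 15v - 34 = 0.
Solving gives v = 17 or v = -2.
Check each candidate in the original equation:
  v = 17: sqrt(144) = 12, while -v + 5 = -12 — extraneous.
  v = -2: sqrt(49) = 7, while -v + 5 = 7 — valid.

v = -2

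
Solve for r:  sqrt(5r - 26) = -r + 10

Square both sides: 5r - 26 = (-r + 10)^2.
Expand and rearrange: r^2 - 25r + 126 = 0.
Solving gives r = 18 or r = 7.
Check each candidate in the original equation:
  r = 18: sqrt(64) = 8, while -r + 10 = -8 — extraneous.
  r = 7: sqrt(9) = 3, while -r + 10 = 3 — valid.

r = 7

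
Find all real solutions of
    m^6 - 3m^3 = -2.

Let u = m^3. The equation becomes u^2 - 3u + 2 = 0.
Factor: (u - 1)(u - 2) = 0, so u = 1 or u = 2.
m^3 = 1 gives m = 1.
m^3 = 2 gives m = (2)^(1/3) ~= 1.2599.

m = 1 or m = 1.2599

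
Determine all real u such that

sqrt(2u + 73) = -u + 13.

u = 4

Square both sides: 2u + 73 = (-u + 13)^2.
Expand and rearrange: u^2 - 28u + 96 = 0.
Solving gives u = 24 or u = 4.
Check each candidate in the original equation:
  u = 24: sqrt(121) = 11, while -u + 13 = -11 — extraneous.
  u = 4: sqrt(81) = 9, while -u + 13 = 9 — valid.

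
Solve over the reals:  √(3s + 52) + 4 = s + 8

Isolate the radical: √(3s + 52) = s + 4.
Square both sides: 3s + 52 = (s + 4)².
Expand and rearrange: s² + 5s - 36 = 0.
Solving gives s = 4 or s = -9.
Check each candidate in the original equation:
  s = 4: √(64) = 8, while s + 4 = 8 — valid.
  s = -9: √(25) = 5, while s + 4 = -5 — extraneous.

s = 4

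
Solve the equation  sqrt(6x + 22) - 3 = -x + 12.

x = 7

Isolate the radical: sqrt(6x + 22) = -x + 15.
Square both sides: 6x + 22 = (-x + 15)^2.
Expand and rearrange: x^2 - 36x + 203 = 0.
Solving gives x = 29 or x = 7.
Check each candidate in the original equation:
  x = 29: sqrt(196) = 14, while -x + 15 = -14 — extraneous.
  x = 7: sqrt(64) = 8, while -x + 15 = 8 — valid.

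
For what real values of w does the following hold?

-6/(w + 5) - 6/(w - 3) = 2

w = -9 or w = 1

Multiply both sides by (w + 5)(w - 3):
-6(w - 3) - 6(w + 5) = 2(w + 5)(w - 3).
Expand and collect terms: 2w² + 16w - 18 = 0.
Factor or apply the quadratic formula: w = 1 or w = -9.
Neither value makes a denominator zero (w ≠ -5, w ≠ 3), so both are valid.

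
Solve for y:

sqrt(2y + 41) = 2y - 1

Square both sides: 2y + 41 = (2y - 1)^2.
Expand and rearrange: 4y^2 - 6y - 40 = 0.
Solving gives y = 4 or y = -2.5.
Check each candidate in the original equation:
  y = 4: sqrt(49) = 7, while 2y - 1 = 7 — valid.
  y = -2.5: sqrt(36) = 6, while 2y - 1 = -6 — extraneous.

y = 4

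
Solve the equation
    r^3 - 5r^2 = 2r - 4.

Rearrange: r^3 - 5r^2 - 2r + 4 = 0.
Possible rational roots are divisors of 4. Testing r = -1 gives 0, so (r + 1) is a factor.
Divide: r^3 - 5r^2 - 2r + 4 = (r + 1)(r^2 - 6r + 4).
Apply the quadratic formula to r^2 - 6r + 4 = 0: r = (6 +/- sqrt(20))/2, i.e. r ~= 5.2361 or r ~= 0.7639.

r = -1 or r = 0.7639 or r = 5.2361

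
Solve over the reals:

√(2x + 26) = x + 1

Square both sides: 2x + 26 = (x + 1)².
Expand and rearrange: x² - 25 = 0.
Solving gives x = 5 or x = -5.
Check each candidate in the original equation:
  x = 5: √(36) = 6, while x + 1 = 6 — valid.
  x = -5: √(16) = 4, while x + 1 = -4 — extraneous.

x = 5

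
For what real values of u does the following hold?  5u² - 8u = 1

u = -0.1165 or u = 1.7165

Rearrange to standard form: 5u² - 8u - 1 = 0.
Discriminant: (-8)² − 4·5·(-1) = 84.
Quadratic formula: u = (8 ± √84) / 10.
So u = 4/5 + √(21)/5 ≈ 1.7165 or u = 4/5 - √(21)/5 ≈ -0.1165.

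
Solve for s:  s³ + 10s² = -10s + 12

Rearrange: s³ + 10s² + 10s - 12 = 0.
Possible rational roots are divisors of -12. Testing s = -2 gives 0, so (s + 2) is a factor.
Divide: s³ + 10s² + 10s - 12 = (s + 2)(s² + 8s - 6).
Apply the quadratic formula to s² + 8s - 6 = 0: s = (-8 ± √88)/2, i.e. s ≈ 0.6904 or s ≈ -8.6904.

s = -8.6904 or s = -2 or s = 0.6904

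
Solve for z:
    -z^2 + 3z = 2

z = 1 or z = 2

Bring every term to one side: -z^2 + 3z - 2 = 0.
Factor: -1(z - 2)(z - 1) = 0.
So z = 2 or z = 1.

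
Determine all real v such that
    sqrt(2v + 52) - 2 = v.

Isolate the radical: sqrt(2v + 52) = v + 2.
Square both sides: 2v + 52 = (v + 2)^2.
Expand and rearrange: v^2 + 2v - 48 = 0.
Solving gives v = 6 or v = -8.
Check each candidate in the original equation:
  v = 6: sqrt(64) = 8, while v + 2 = 8 — valid.
  v = -8: sqrt(36) = 6, while v + 2 = -6 — extraneous.

v = 6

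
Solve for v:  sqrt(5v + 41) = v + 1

Square both sides: 5v + 41 = (v + 1)^2.
Expand and rearrange: v^2 - 3v - 40 = 0.
Solving gives v = 8 or v = -5.
Check each candidate in the original equation:
  v = 8: sqrt(81) = 9, while v + 1 = 9 — valid.
  v = -5: sqrt(16) = 4, while v + 1 = -4 — extraneous.

v = 8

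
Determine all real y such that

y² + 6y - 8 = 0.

Discriminant: (6)² − 4·1·(-8) = 68.
Quadratic formula: y = (-6 ± √68) / 2.
So y = -3 + √(17) ≈ 1.1231 or y = -√(17) - 3 ≈ -7.1231.

y = -7.1231 or y = 1.1231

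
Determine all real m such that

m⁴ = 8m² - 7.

m = -2.6458 or m = -1 or m = 1 or m = 2.6458

Let u = m². The equation becomes u² - 8u + 7 = 0.
Factor: (u - 7)(u - 1) = 0, so u = 7 or u = 1.
m² = 7 gives m = ±√(7) ≈ ±2.6458.
m² = 1 gives m = ±1.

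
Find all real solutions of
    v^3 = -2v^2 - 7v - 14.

Rearrange: v^3 + 2v^2 + 7v + 14 = 0.
Possible rational roots are divisors of 14. Testing v = -2 gives 0, so (v + 2) is a factor.
Divide: v^3 + 2v^2 + 7v + 14 = (v + 2)(v^2 + 7).
The quadratic v^2 + 7 has discriminant -28 < 0, so no further real roots.

v = -2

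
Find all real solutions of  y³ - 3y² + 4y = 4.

Rearrange: y³ - 3y² + 4y - 4 = 0.
Possible rational roots are divisors of -4. Testing y = 2 gives 0, so (y - 2) is a factor.
Divide: y³ - 3y² + 4y - 4 = (y - 2)(y² - y + 2).
The quadratic y² - y + 2 has discriminant -7 < 0, so no further real roots.

y = 2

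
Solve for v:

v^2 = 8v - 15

v = 3 or v = 5

Bring every term to one side: v^2 - 8v + 15 = 0.
Factor: (v - 3)(v - 5) = 0.
So v = 3 or v = 5.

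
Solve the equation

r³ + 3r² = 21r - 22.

Rearrange: r³ + 3r² - 21r + 22 = 0.
Possible rational roots are divisors of 22. Testing r = 2 gives 0, so (r - 2) is a factor.
Divide: r³ + 3r² - 21r + 22 = (r - 2)(r² + 5r - 11).
Apply the quadratic formula to r² + 5r - 11 = 0: r = (-5 ± √69)/2, i.e. r ≈ 1.6533 or r ≈ -6.6533.

r = -6.6533 or r = 1.6533 or r = 2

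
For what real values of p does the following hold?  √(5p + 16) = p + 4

Square both sides: 5p + 16 = (p + 4)².
Expand and rearrange: p² + 3p = 0.
Solving gives p = 0 or p = -3.
Check each candidate in the original equation:
  p = 0: √(16) = 4, while p + 4 = 4 — valid.
  p = -3: √(1) = 1, while p + 4 = 1 — valid.

p = -3 or p = 0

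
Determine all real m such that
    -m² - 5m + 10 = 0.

m = -6.5311 or m = 1.5311

Discriminant: (-5)² − 4·(-1)·10 = 65.
Quadratic formula: m = (5 ± √65) / (-2).
So m = -√(65)/2 - 5/2 ≈ -6.5311 or m = -5/2 + √(65)/2 ≈ 1.5311.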